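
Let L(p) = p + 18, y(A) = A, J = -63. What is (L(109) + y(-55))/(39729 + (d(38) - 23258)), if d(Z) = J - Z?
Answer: 36/8185 ≈ 0.0043983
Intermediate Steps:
d(Z) = -63 - Z
L(p) = 18 + p
(L(109) + y(-55))/(39729 + (d(38) - 23258)) = ((18 + 109) - 55)/(39729 + ((-63 - 1*38) - 23258)) = (127 - 55)/(39729 + ((-63 - 38) - 23258)) = 72/(39729 + (-101 - 23258)) = 72/(39729 - 23359) = 72/16370 = 72*(1/16370) = 36/8185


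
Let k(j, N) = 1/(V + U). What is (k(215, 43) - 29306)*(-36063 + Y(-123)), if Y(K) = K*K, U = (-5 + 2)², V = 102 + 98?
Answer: 128219766102/209 ≈ 6.1349e+8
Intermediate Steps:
V = 200
U = 9 (U = (-3)² = 9)
Y(K) = K²
k(j, N) = 1/209 (k(j, N) = 1/(200 + 9) = 1/209)
(k(215, 43) - 29306)*(-36063 + Y(-123)) = (1/209 - 29306)*(-36063 + (-123)²) = -6124953*(-36063 + 15129)/209 = -6124953/209*(-20934) = 128219766102/209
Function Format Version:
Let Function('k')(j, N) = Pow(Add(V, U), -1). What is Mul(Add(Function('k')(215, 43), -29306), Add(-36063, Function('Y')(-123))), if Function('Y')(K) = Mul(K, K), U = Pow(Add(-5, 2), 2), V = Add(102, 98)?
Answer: Rational(128219766102, 209) ≈ 6.1349e+8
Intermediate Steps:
V = 200
U = 9 (U = Pow(-3, 2) = 9)
Function('Y')(K) = Pow(K, 2)
Function('k')(j, N) = Rational(1, 209) (Function('k')(j, N) = Pow(Add(200, 9), -1) = Pow(209, -1) = Rational(1, 209))
Mul(Add(Function('k')(215, 43), -29306), Add(-36063, Function('Y')(-123))) = Mul(Add(Rational(1, 209), -29306), Add(-36063, Pow(-123, 2))) = Mul(Rational(-6124953, 209), Add(-36063, 15129)) = Mul(Rational(-6124953, 209), -20934) = Rational(128219766102, 209)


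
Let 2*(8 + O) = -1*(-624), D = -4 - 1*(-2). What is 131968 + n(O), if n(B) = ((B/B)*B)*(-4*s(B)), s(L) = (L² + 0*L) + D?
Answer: -112243456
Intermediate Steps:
D = -2 (D = -4 + 2 = -2)
O = 304 (O = -8 + (-1*(-624))/2 = -8 + (½)*624 = -8 + 312 = 304)
s(L) = -2 + L² (s(L) = (L² + 0*L) - 2 = (L² + 0) - 2 = L² - 2 = -2 + L²)
n(B) = B*(8 - 4*B²) (n(B) = ((B/B)*B)*(-4*(-2 + B²)) = (1*B)*(8 - 4*B²) = B*(8 - 4*B²))
131968 + n(O) = 131968 + 4*304*(2 - 1*304²) = 131968 + 4*304*(2 - 1*92416) = 131968 + 4*304*(2 - 92416) = 131968 + 4*304*(-92414) = 131968 - 112375424 = -112243456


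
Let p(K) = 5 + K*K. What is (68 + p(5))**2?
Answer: 9604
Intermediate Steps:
p(K) = 5 + K**2
(68 + p(5))**2 = (68 + (5 + 5**2))**2 = (68 + (5 + 25))**2 = (68 + 30)**2 = 98**2 = 9604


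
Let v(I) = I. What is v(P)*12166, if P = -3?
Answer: -36498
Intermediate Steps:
v(P)*12166 = -3*12166 = -36498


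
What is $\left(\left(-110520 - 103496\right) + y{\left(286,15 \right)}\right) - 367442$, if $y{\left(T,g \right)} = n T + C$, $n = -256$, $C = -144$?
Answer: $-654818$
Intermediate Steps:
$y{\left(T,g \right)} = -144 - 256 T$ ($y{\left(T,g \right)} = - 256 T - 144 = -144 - 256 T$)
$\left(\left(-110520 - 103496\right) + y{\left(286,15 \right)}\right) - 367442 = \left(\left(-110520 - 103496\right) - 73360\right) - 367442 = \left(-214016 - 73360\right) - 367442 = -287376 - 367442 = -654818$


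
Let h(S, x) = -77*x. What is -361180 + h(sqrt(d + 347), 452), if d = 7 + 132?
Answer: -395984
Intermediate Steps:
d = 139
-361180 + h(sqrt(d + 347), 452) = -361180 - 77*452 = -361180 - 34804 = -395984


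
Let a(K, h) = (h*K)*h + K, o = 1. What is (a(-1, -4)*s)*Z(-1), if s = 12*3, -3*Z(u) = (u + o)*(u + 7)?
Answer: 0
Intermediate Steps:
Z(u) = -(1 + u)*(7 + u)/3 (Z(u) = -(u + 1)*(u + 7)/3 = -(1 + u)*(7 + u)/3)
a(K, h) = K + K*h² (a(K, h) = (K*h)*h + K = K*h² + K = K + K*h²)
s = 36
(a(-1, -4)*s)*Z(-1) = (-(1 + (-4)²)*36)*(-7/3 - 8/3*(-1) - ⅓*(-1)²) = (-(1 + 16)*36)*(-7/3 + 8/3 - ⅓*1) = (-1*17*36)*(-7/3 + 8/3 - ⅓) = -17*36*0 = -612*0 = 0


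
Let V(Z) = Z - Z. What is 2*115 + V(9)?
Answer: 230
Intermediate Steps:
V(Z) = 0
2*115 + V(9) = 2*115 + 0 = 230 + 0 = 230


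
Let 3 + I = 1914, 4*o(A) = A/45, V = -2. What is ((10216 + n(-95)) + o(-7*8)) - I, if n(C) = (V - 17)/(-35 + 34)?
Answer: 374566/45 ≈ 8323.7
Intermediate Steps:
n(C) = 19 (n(C) = (-2 - 17)/(-35 + 34) = -19/(-1) = -19*(-1) = 19)
o(A) = A/180 (o(A) = (A/45)/4 = A/180)
I = 1911 (I = -3 + 1914 = 1911)
((10216 + n(-95)) + o(-7*8)) - I = ((10216 + 19) + (-7*8)/180) - 1*1911 = (10235 + (1/180)*(-56)) - 1911 = (10235 - 14/45) - 1911 = 460561/45 - 1911 = 374566/45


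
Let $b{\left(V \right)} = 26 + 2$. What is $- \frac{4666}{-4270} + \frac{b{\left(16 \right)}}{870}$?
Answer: $\frac{208949}{185745} \approx 1.1249$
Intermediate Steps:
$b{\left(V \right)} = 28$
$- \frac{4666}{-4270} + \frac{b{\left(16 \right)}}{870} = - \frac{4666}{-4270} + \frac{28}{870} = \left(-4666\right) \left(- \frac{1}{4270}\right) + 28 \cdot \frac{1}{870} = \frac{2333}{2135} + \frac{14}{435} = \frac{208949}{185745}$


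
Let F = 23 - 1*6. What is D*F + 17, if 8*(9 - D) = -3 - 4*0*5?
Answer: 1411/8 ≈ 176.38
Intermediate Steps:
F = 17 (F = 23 - 6 = 17)
D = 75/8 (D = 9 - (-3 - 4*0*5)/8 = 9 - (-3 - 0*5)/8 = 9 - (-3 - 1*0)/8 = 9 - (-3 + 0)/8 = 9 - ⅛*(-3) = 9 + 3/8 = 75/8 ≈ 9.3750)
D*F + 17 = (75/8)*17 + 17 = 1275/8 + 17 = 1411/8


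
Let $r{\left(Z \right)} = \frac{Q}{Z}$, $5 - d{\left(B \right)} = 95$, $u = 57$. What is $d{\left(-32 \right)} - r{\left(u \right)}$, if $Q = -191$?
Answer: $- \frac{4939}{57} \approx -86.649$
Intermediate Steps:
$d{\left(B \right)} = -90$ ($d{\left(B \right)} = 5 - 95 = -90$)
$r{\left(Z \right)} = - \frac{191}{Z}$
$d{\left(-32 \right)} - r{\left(u \right)} = -90 - - \frac{191}{57} = -90 + \frac{191}{57} = - \frac{4939}{57}$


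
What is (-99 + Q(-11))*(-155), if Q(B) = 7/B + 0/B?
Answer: 169880/11 ≈ 15444.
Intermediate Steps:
Q(B) = 7/B (Q(B) = 7/B + 0 = 7/B)
(-99 + Q(-11))*(-155) = (-99 + 7/(-11))*(-155) = (-99 + 7*(-1/11))*(-155) = (-99 - 7/11)*(-155) = -1096/11*(-155) = 169880/11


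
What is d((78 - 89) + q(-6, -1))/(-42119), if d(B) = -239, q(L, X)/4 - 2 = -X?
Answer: 239/42119 ≈ 0.0056744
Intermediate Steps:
q(L, X) = 8 - 4*X (q(L, X) = 8 + 4*(-X) = 8 - 4*X)
d((78 - 89) + q(-6, -1))/(-42119) = -239/(-42119) = -239*(-1/42119) = 239/42119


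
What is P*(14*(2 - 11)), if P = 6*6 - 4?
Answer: -4032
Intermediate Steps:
P = 32 (P = 36 - 4 = 32)
P*(14*(2 - 11)) = 32*(14*(2 - 11)) = 32*(14*(-9)) = 32*(-126) = -4032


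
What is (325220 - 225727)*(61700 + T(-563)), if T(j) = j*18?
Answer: 5130456038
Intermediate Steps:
T(j) = 18*j
(325220 - 225727)*(61700 + T(-563)) = (325220 - 225727)*(61700 + 18*(-563)) = 99493*(61700 - 10134) = 99493*51566 = 5130456038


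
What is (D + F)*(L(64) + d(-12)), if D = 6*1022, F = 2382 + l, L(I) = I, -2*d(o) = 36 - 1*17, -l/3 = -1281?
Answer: 1346913/2 ≈ 6.7346e+5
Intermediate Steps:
l = 3843 (l = -3*(-1281) = 3843)
d(o) = -19/2 (d(o) = -(36 - 1*17)/2 = -(36 - 17)/2 = -½*19 = -19/2)
F = 6225 (F = 2382 + 3843 = 6225)
D = 6132
(D + F)*(L(64) + d(-12)) = (6132 + 6225)*(64 - 19/2) = 12357*(109/2) = 1346913/2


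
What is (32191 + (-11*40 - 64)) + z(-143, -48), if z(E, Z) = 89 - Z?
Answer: 31824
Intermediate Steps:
(32191 + (-11*40 - 64)) + z(-143, -48) = (32191 + (-11*40 - 64)) + (89 - 1*(-48)) = (32191 + (-440 - 64)) + (89 + 48) = (32191 - 504) + 137 = 31687 + 137 = 31824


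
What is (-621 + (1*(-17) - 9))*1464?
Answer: -947208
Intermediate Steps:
(-621 + (1*(-17) - 9))*1464 = (-621 + (-17 - 9))*1464 = (-621 - 26)*1464 = -647*1464 = -947208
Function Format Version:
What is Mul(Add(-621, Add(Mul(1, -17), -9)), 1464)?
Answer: -947208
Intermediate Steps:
Mul(Add(-621, Add(Mul(1, -17), -9)), 1464) = Mul(Add(-621, Add(-17, -9)), 1464) = Mul(Add(-621, -26), 1464) = Mul(-647, 1464) = -947208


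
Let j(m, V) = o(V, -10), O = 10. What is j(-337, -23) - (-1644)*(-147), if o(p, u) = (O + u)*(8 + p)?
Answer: -241668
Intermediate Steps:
o(p, u) = (8 + p)*(10 + u) (o(p, u) = (10 + u)*(8 + p) = (8 + p)*(10 + u))
j(m, V) = 0 (j(m, V) = 80 + 8*(-10) + 10*V + V*(-10) = 80 - 80 + 10*V - 10*V = 0)
j(-337, -23) - (-1644)*(-147) = 0 - (-1644)*(-147) = 0 - 1*241668 = 0 - 241668 = -241668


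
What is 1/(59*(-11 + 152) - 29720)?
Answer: -1/21401 ≈ -4.6727e-5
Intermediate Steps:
1/(59*(-11 + 152) - 29720) = 1/(59*141 - 29720) = 1/(8319 - 29720) = 1/(-21401) = -1/21401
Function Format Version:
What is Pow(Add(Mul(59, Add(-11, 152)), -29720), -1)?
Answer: Rational(-1, 21401) ≈ -4.6727e-5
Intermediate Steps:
Pow(Add(Mul(59, Add(-11, 152)), -29720), -1) = Pow(Add(Mul(59, 141), -29720), -1) = Pow(Add(8319, -29720), -1) = Pow(-21401, -1) = Rational(-1, 21401)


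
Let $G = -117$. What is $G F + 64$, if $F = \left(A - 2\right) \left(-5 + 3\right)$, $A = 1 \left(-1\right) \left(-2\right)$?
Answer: $64$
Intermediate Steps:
$A = 2$ ($A = \left(-1\right) \left(-2\right) = 2$)
$F = 0$ ($F = \left(2 - 2\right) \left(-5 + 3\right) = 0 \left(-2\right) = 0$)
$G F + 64 = \left(-117\right) 0 + 64 = 0 + 64 = 64$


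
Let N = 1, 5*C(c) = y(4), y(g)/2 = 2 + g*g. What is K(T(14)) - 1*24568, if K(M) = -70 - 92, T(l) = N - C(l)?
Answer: -24730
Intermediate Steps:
y(g) = 4 + 2*g² (y(g) = 2*(2 + g*g) = 2*(2 + g²) = 4 + 2*g²)
C(c) = 36/5 (C(c) = (4 + 2*4²)/5 = (4 + 2*16)/5 = (4 + 32)/5 = (⅕)*36 = 36/5)
T(l) = -31/5 (T(l) = 1 - 1*36/5 = 1 - 36/5 = -31/5)
K(M) = -162
K(T(14)) - 1*24568 = -162 - 1*24568 = -162 - 24568 = -24730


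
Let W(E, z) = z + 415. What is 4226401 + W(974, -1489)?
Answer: 4225327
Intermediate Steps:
W(E, z) = 415 + z
4226401 + W(974, -1489) = 4226401 + (415 - 1489) = 4226401 - 1074 = 4225327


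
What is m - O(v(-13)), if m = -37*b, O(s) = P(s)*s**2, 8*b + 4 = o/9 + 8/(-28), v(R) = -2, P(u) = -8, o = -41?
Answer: 36737/504 ≈ 72.891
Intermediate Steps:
b = -557/504 (b = -1/2 + (-41/9 + 8/(-28))/8 = -1/2 + (-41*1/9 + 8*(-1/28))/8 = -1/2 + (-41/9 - 2/7)/8 = -1/2 + (1/8)*(-305/63) = -1/2 - 305/504 = -557/504 ≈ -1.1052)
O(s) = -8*s**2
m = 20609/504 (m = -37*(-557/504) = 20609/504 ≈ 40.891)
m - O(v(-13)) = 20609/504 - (-8)*(-2)**2 = 20609/504 - (-8)*4 = 20609/504 - 1*(-32) = 20609/504 + 32 = 36737/504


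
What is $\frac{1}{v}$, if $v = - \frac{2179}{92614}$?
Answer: $- \frac{92614}{2179} \approx -42.503$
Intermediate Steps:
$v = - \frac{2179}{92614}$ ($v = \left(-2179\right) \frac{1}{92614} = - \frac{2179}{92614} \approx -0.023528$)
$\frac{1}{v} = \frac{1}{- \frac{2179}{92614}} = - \frac{92614}{2179}$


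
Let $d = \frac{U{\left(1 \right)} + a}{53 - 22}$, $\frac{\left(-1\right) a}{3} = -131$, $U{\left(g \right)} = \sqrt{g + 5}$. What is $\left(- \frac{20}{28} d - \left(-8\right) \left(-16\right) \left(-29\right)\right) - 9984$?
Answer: $- \frac{1362989}{217} - \frac{5 \sqrt{6}}{217} \approx -6281.1$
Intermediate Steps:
$U{\left(g \right)} = \sqrt{5 + g}$
$a = 393$ ($a = \left(-3\right) \left(-131\right) = 393$)
$d = \frac{393}{31} + \frac{\sqrt{6}}{31}$ ($d = \frac{\sqrt{5 + 1} + 393}{53 - 22} = \frac{\sqrt{6} + 393}{31} = \left(393 + \sqrt{6}\right) \frac{1}{31} = \frac{393}{31} + \frac{\sqrt{6}}{31} \approx 12.756$)
$\left(- \frac{20}{28} d - \left(-8\right) \left(-16\right) \left(-29\right)\right) - 9984 = \left(- \frac{20}{28} \left(\frac{393}{31} + \frac{\sqrt{6}}{31}\right) - \left(-8\right) \left(-16\right) \left(-29\right)\right) - 9984 = \left(\left(-20\right) \frac{1}{28} \left(\frac{393}{31} + \frac{\sqrt{6}}{31}\right) - 128 \left(-29\right)\right) - 9984 = \left(- \frac{5 \left(\frac{393}{31} + \frac{\sqrt{6}}{31}\right)}{7} - -3712\right) - 9984 = \left(\left(- \frac{1965}{217} - \frac{5 \sqrt{6}}{217}\right) + 3712\right) - 9984 = \left(\frac{803539}{217} - \frac{5 \sqrt{6}}{217}\right) - 9984 = - \frac{1362989}{217} - \frac{5 \sqrt{6}}{217}$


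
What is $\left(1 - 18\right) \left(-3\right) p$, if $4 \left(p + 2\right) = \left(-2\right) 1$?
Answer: $- \frac{255}{2} \approx -127.5$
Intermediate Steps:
$p = - \frac{5}{2}$ ($p = -2 + \frac{\left(-2\right) 1}{4} = -2 + \frac{1}{4} \left(-2\right) = -2 - \frac{1}{2} = - \frac{5}{2} \approx -2.5$)
$\left(1 - 18\right) \left(-3\right) p = \left(1 - 18\right) \left(-3\right) \left(- \frac{5}{2}\right) = \left(-17\right) \left(-3\right) \left(- \frac{5}{2}\right) = 51 \left(- \frac{5}{2}\right) = - \frac{255}{2}$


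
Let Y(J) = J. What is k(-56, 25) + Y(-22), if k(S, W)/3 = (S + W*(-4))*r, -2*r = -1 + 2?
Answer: 212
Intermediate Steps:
r = -½ (r = -(-1 + 2)/2 = -½*1 = -½ ≈ -0.50000)
k(S, W) = 6*W - 3*S/2 (k(S, W) = 3*((S + W*(-4))*(-½)) = 3*((S - 4*W)*(-½)) = 3*(2*W - S/2) = 6*W - 3*S/2)
k(-56, 25) + Y(-22) = (6*25 - 3/2*(-56)) - 22 = (150 + 84) - 22 = 234 - 22 = 212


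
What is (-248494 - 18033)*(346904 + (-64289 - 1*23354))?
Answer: -69100056547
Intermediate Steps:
(-248494 - 18033)*(346904 + (-64289 - 1*23354)) = -266527*(346904 + (-64289 - 23354)) = -266527*(346904 - 87643) = -266527*259261 = -69100056547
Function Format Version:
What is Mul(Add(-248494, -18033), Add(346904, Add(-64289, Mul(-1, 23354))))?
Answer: -69100056547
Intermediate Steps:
Mul(Add(-248494, -18033), Add(346904, Add(-64289, Mul(-1, 23354)))) = Mul(-266527, Add(346904, Add(-64289, -23354))) = Mul(-266527, Add(346904, -87643)) = Mul(-266527, 259261) = -69100056547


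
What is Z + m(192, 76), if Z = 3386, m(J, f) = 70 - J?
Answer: 3264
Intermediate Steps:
Z + m(192, 76) = 3386 + (70 - 1*192) = 3386 + (70 - 192) = 3386 - 122 = 3264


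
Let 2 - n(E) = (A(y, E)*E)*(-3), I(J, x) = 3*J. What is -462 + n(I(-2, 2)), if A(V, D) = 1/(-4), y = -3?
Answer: -911/2 ≈ -455.50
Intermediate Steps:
A(V, D) = -1/4
n(E) = 2 - 3*E/4 (n(E) = 2 - (-E/4)*(-3) = 2 - 3*E/4)
-462 + n(I(-2, 2)) = -462 + (2 - 9*(-2)/4) = -462 + (2 - 3/4*(-6)) = -462 + (2 + 9/2) = -462 + 13/2 = -911/2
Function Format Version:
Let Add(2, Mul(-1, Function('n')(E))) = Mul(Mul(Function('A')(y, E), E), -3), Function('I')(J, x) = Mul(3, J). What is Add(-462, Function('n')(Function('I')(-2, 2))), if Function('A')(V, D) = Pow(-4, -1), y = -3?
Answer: Rational(-911, 2) ≈ -455.50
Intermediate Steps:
Function('A')(V, D) = Rational(-1, 4)
Function('n')(E) = Add(2, Mul(Rational(-3, 4), E)) (Function('n')(E) = Add(2, Mul(-1, Mul(Mul(Rational(-1, 4), E), -3))) = Add(2, Mul(-1, Mul(Rational(3, 4), E))) = Add(2, Mul(Rational(-3, 4), E)))
Add(-462, Function('n')(Function('I')(-2, 2))) = Add(-462, Add(2, Mul(Rational(-3, 4), Mul(3, -2)))) = Add(-462, Add(2, Mul(Rational(-3, 4), -6))) = Add(-462, Add(2, Rational(9, 2))) = Add(-462, Rational(13, 2)) = Rational(-911, 2)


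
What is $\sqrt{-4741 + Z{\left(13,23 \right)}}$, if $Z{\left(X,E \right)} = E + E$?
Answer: $i \sqrt{4695} \approx 68.52 i$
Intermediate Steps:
$Z{\left(X,E \right)} = 2 E$
$\sqrt{-4741 + Z{\left(13,23 \right)}} = \sqrt{-4741 + 2 \cdot 23} = \sqrt{-4741 + 46} = \sqrt{-4695} = i \sqrt{4695}$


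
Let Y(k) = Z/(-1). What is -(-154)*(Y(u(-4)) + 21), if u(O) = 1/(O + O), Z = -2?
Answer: 3542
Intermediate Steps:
u(O) = 1/(2*O)
Y(k) = 2 (Y(k) = -2/(-1) = -2*(-1) = 2)
-(-154)*(Y(u(-4)) + 21) = -(-154)*(2 + 21) = -(-154)*23 = -154*(-23) = 3542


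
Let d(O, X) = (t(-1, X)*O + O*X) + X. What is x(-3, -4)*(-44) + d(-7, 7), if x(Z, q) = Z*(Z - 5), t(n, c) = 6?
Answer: -1140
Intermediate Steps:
x(Z, q) = Z*(-5 + Z)
d(O, X) = X + 6*O + O*X (d(O, X) = (6*O + O*X) + X = X + 6*O + O*X)
x(-3, -4)*(-44) + d(-7, 7) = -3*(-5 - 3)*(-44) + (7 + 6*(-7) - 7*7) = -3*(-8)*(-44) + (7 - 42 - 49) = 24*(-44) - 84 = -1056 - 84 = -1140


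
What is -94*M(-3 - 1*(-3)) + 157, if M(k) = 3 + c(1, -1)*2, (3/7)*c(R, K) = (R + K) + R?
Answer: -1691/3 ≈ -563.67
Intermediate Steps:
c(R, K) = 7*K/3 + 14*R/3 (c(R, K) = 7*((R + K) + R)/3 = 7*((K + R) + R)/3 = 7*(K + 2*R)/3 = 7*K/3 + 14*R/3)
M(k) = 23/3 (M(k) = 3 + ((7/3)*(-1) + (14/3)*1)*2 = 3 + (-7/3 + 14/3)*2 = 3 + (7/3)*2 = 3 + 14/3 = 23/3)
-94*M(-3 - 1*(-3)) + 157 = -94*23/3 + 157 = -2162/3 + 157 = -1691/3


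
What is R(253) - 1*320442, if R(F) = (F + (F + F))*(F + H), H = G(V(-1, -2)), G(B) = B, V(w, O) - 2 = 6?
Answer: -122343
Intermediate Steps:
V(w, O) = 8 (V(w, O) = 2 + 6 = 8)
H = 8
R(F) = 3*F*(8 + F) (R(F) = (F + (F + F))*(F + 8) = (F + 2*F)*(8 + F) = (3*F)*(8 + F) = 3*F*(8 + F))
R(253) - 1*320442 = 3*253*(8 + 253) - 1*320442 = 3*253*261 - 320442 = 198099 - 320442 = -122343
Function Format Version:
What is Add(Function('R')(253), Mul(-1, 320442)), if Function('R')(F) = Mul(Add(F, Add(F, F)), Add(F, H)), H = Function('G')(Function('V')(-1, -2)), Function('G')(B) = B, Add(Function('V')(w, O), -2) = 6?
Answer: -122343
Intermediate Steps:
Function('V')(w, O) = 8 (Function('V')(w, O) = Add(2, 6) = 8)
H = 8
Function('R')(F) = Mul(3, F, Add(8, F)) (Function('R')(F) = Mul(Add(F, Add(F, F)), Add(F, 8)) = Mul(Add(F, Mul(2, F)), Add(8, F)) = Mul(Mul(3, F), Add(8, F)) = Mul(3, F, Add(8, F)))
Add(Function('R')(253), Mul(-1, 320442)) = Add(Mul(3, 253, Add(8, 253)), Mul(-1, 320442)) = Add(Mul(3, 253, 261), -320442) = Add(198099, -320442) = -122343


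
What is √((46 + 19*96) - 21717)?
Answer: I*√19847 ≈ 140.88*I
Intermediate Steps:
√((46 + 19*96) - 21717) = √((46 + 1824) - 21717) = √(1870 - 21717) = √(-19847) = I*√19847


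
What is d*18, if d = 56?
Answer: 1008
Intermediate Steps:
d*18 = 56*18 = 1008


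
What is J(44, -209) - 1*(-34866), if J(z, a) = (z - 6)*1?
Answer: 34904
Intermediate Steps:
J(z, a) = -6 + z (J(z, a) = (-6 + z)*1 = -6 + z)
J(44, -209) - 1*(-34866) = (-6 + 44) - 1*(-34866) = 38 + 34866 = 34904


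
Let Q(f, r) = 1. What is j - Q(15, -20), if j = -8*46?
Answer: -369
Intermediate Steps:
j = -368
j - Q(15, -20) = -368 - 1*1 = -368 - 1 = -369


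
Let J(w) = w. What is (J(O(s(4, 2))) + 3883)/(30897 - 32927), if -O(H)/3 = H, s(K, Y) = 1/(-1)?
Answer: -67/35 ≈ -1.9143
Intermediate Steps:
s(K, Y) = -1 (s(K, Y) = 1*(-1) = -1)
O(H) = -3*H
(J(O(s(4, 2))) + 3883)/(30897 - 32927) = (-3*(-1) + 3883)/(30897 - 32927) = (3 + 3883)/(-2030) = 3886*(-1/2030) = -67/35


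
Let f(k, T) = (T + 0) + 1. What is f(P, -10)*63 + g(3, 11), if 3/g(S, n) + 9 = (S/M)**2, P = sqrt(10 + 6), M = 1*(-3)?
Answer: -4539/8 ≈ -567.38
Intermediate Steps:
M = -3
P = 4 (P = sqrt(16) = 4)
f(k, T) = 1 + T (f(k, T) = T + 1 = 1 + T)
g(S, n) = 3/(-9 + S**2/9) (g(S, n) = 3/(-9 + (S/(-3))**2) = 3/(-9 + (S*(-1/3))**2) = 3/(-9 + (-S/3)**2) = 3/(-9 + S**2/9))
f(P, -10)*63 + g(3, 11) = (1 - 10)*63 + 27/(-81 + 3**2) = -9*63 + 27/(-81 + 9) = -567 + 27/(-72) = -567 + 27*(-1/72) = -567 - 3/8 = -4539/8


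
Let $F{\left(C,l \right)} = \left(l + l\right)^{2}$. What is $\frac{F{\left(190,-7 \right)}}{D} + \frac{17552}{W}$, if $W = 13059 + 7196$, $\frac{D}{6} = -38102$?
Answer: $\frac{1002156961}{1157634015} \approx 0.86569$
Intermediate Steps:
$D = -228612$ ($D = 6 \left(-38102\right) = -228612$)
$F{\left(C,l \right)} = 4 l^{2}$ ($F{\left(C,l \right)} = \left(2 l\right)^{2} = 4 l^{2}$)
$W = 20255$
$\frac{F{\left(190,-7 \right)}}{D} + \frac{17552}{W} = \frac{4 \left(-7\right)^{2}}{-228612} + \frac{17552}{20255} = 4 \cdot 49 \left(- \frac{1}{228612}\right) + 17552 \cdot \frac{1}{20255} = 196 \left(- \frac{1}{228612}\right) + \frac{17552}{20255} = - \frac{49}{57153} + \frac{17552}{20255} = \frac{1002156961}{1157634015}$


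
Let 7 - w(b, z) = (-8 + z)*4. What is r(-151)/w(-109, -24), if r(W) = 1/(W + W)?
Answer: -1/40770 ≈ -2.4528e-5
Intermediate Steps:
r(W) = 1/(2*W)
w(b, z) = 39 - 4*z (w(b, z) = 7 - (-8 + z)*4 = 7 - (-32 + 4*z) = 7 + (32 - 4*z) = 39 - 4*z)
r(-151)/w(-109, -24) = ((½)/(-151))/(39 - 4*(-24)) = ((½)*(-1/151))/(39 + 96) = -1/302/135 = -1/302*1/135 = -1/40770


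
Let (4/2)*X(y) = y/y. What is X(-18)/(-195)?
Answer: -1/390 ≈ -0.0025641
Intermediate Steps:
X(y) = ½ (X(y) = (y/y)/2 = (½)*1 = ½)
X(-18)/(-195) = (½)/(-195) = (½)*(-1/195) = -1/390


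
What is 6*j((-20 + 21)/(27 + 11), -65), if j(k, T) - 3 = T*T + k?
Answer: 481995/19 ≈ 25368.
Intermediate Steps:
j(k, T) = 3 + k + T**2 (j(k, T) = 3 + (T*T + k) = 3 + (T**2 + k) = 3 + (k + T**2) = 3 + k + T**2)
6*j((-20 + 21)/(27 + 11), -65) = 6*(3 + (-20 + 21)/(27 + 11) + (-65)**2) = 6*(3 + 1/38 + 4225) = 6*(160665/38) = 481995/19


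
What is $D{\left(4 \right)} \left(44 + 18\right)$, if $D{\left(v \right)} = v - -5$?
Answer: $558$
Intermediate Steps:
$D{\left(v \right)} = 5 + v$ ($D{\left(v \right)} = v + 5 = 5 + v$)
$D{\left(4 \right)} \left(44 + 18\right) = \left(5 + 4\right) \left(44 + 18\right) = 9 \cdot 62 = 558$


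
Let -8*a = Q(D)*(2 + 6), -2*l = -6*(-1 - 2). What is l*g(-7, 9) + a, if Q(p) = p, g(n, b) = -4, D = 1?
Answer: 35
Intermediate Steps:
l = -9 (l = -(-3)*(-1 - 2) = -(-3)*(-3) = -1/2*18 = -9)
a = -1 (a = -(2 + 6)/8 = -8/8 = -1/8*8 = -1)
l*g(-7, 9) + a = -9*(-4) - 1 = 36 - 1 = 35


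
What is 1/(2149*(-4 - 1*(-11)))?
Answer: 1/15043 ≈ 6.6476e-5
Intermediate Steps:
1/(2149*(-4 - 1*(-11))) = 1/(2149*(-4 + 11)) = 1/(2149*7) = 1/15043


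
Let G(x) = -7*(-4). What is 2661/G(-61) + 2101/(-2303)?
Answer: 867065/9212 ≈ 94.123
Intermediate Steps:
G(x) = 28
2661/G(-61) + 2101/(-2303) = 2661/28 + 2101/(-2303) = 2661*(1/28) + 2101*(-1/2303) = 2661/28 - 2101/2303 = 867065/9212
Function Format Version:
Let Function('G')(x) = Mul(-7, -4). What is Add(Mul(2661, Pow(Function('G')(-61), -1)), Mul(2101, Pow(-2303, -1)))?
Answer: Rational(867065, 9212) ≈ 94.123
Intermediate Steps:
Function('G')(x) = 28
Add(Mul(2661, Pow(Function('G')(-61), -1)), Mul(2101, Pow(-2303, -1))) = Add(Mul(2661, Pow(28, -1)), Mul(2101, Pow(-2303, -1))) = Add(Mul(2661, Rational(1, 28)), Mul(2101, Rational(-1, 2303))) = Add(Rational(2661, 28), Rational(-2101, 2303)) = Rational(867065, 9212)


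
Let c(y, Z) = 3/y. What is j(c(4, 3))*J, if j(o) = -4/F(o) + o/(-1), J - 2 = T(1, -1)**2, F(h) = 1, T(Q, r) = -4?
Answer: -171/2 ≈ -85.500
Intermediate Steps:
J = 18 (J = 2 + (-4)**2 = 2 + 16 = 18)
j(o) = -4 - o (j(o) = -4/1 + o/(-1) = -4*1 + o*(-1) = -4 - o)
j(c(4, 3))*J = (-4 - 3/4)*18 = -19/4*18 = -171/2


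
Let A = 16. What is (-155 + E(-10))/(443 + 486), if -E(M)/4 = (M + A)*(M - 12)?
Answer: 373/929 ≈ 0.40151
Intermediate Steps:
E(M) = -4*(-12 + M)*(16 + M) (E(M) = -4*(M + 16)*(M - 12) = -4*(16 + M)*(-12 + M) = -4*(-12 + M)*(16 + M))
(-155 + E(-10))/(443 + 486) = (-155 + (768 - 16*(-10) - 4*(-10)²))/(443 + 486) = (-155 + (768 + 160 - 4*100))/929 = (-155 + (768 + 160 - 400))*(1/929) = (-155 + 528)*(1/929) = 373*(1/929) = 373/929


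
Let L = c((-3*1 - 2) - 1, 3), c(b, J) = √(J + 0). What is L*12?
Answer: 12*√3 ≈ 20.785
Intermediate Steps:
c(b, J) = √J
L = √3 ≈ 1.7320
L*12 = √3*12 = 12*√3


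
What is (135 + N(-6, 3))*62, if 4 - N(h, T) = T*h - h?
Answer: 9362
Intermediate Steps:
N(h, T) = 4 + h - T*h (N(h, T) = 4 - (T*h - h) = 4 - (-h + T*h) = 4 + (h - T*h) = 4 + h - T*h)
(135 + N(-6, 3))*62 = (135 + (4 - 6 - 1*3*(-6)))*62 = (135 + (4 - 6 + 18))*62 = (135 + 16)*62 = 151*62 = 9362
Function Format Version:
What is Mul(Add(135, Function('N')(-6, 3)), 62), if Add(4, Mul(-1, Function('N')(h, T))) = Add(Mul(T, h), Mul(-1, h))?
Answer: 9362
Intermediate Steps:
Function('N')(h, T) = Add(4, h, Mul(-1, T, h)) (Function('N')(h, T) = Add(4, Mul(-1, Add(Mul(T, h), Mul(-1, h)))) = Add(4, Mul(-1, Add(Mul(-1, h), Mul(T, h)))) = Add(4, Add(h, Mul(-1, T, h))) = Add(4, h, Mul(-1, T, h)))
Mul(Add(135, Function('N')(-6, 3)), 62) = Mul(Add(135, Add(4, -6, Mul(-1, 3, -6))), 62) = Mul(Add(135, Add(4, -6, 18)), 62) = Mul(Add(135, 16), 62) = Mul(151, 62) = 9362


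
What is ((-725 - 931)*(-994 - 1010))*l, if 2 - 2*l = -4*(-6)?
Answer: -36504864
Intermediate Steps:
l = -11 (l = 1 - (-2)*(-6) = 1 - 1/2*24 = 1 - 12 = -11)
((-725 - 931)*(-994 - 1010))*l = ((-725 - 931)*(-994 - 1010))*(-11) = -1656*(-2004)*(-11) = 3318624*(-11) = -36504864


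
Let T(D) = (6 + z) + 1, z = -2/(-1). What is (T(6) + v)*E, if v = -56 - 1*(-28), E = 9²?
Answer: -1539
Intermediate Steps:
z = 2 (z = -2*(-1) = 2)
E = 81
T(D) = 9 (T(D) = (6 + 2) + 1 = 8 + 1 = 9)
v = -28 (v = -56 + 28 = -28)
(T(6) + v)*E = (9 - 28)*81 = -19*81 = -1539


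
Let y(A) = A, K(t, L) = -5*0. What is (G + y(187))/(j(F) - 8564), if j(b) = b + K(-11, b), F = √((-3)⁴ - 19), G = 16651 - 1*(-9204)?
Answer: -111511844/36671017 - 13021*√62/36671017 ≈ -3.0437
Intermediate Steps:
K(t, L) = 0
G = 25855 (G = 16651 + 9204 = 25855)
F = √62 (F = √(81 - 19) = √62 ≈ 7.8740)
j(b) = b (j(b) = b + 0 = b)
(G + y(187))/(j(F) - 8564) = (25855 + 187)/(√62 - 8564) = 26042/(-8564 + √62)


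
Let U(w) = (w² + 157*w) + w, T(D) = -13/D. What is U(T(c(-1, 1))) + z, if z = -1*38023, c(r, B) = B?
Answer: -39908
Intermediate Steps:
U(w) = w² + 158*w
z = -38023
U(T(c(-1, 1))) + z = (-13/1)*(158 - 13/1) - 38023 = (-13*1)*(158 - 13*1) - 38023 = -13*(158 - 13) - 38023 = -13*145 - 38023 = -1885 - 38023 = -39908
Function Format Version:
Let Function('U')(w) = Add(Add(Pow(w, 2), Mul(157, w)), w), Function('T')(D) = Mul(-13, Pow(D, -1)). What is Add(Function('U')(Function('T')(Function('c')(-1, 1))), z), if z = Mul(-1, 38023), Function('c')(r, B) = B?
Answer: -39908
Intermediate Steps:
Function('U')(w) = Add(Pow(w, 2), Mul(158, w))
z = -38023
Add(Function('U')(Function('T')(Function('c')(-1, 1))), z) = Add(Mul(Mul(-13, Pow(1, -1)), Add(158, Mul(-13, Pow(1, -1)))), -38023) = Add(Mul(Mul(-13, 1), Add(158, Mul(-13, 1))), -38023) = Add(Mul(-13, Add(158, -13)), -38023) = Add(Mul(-13, 145), -38023) = Add(-1885, -38023) = -39908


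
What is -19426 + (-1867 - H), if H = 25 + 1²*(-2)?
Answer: -21316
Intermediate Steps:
H = 23 (H = 25 + 1*(-2) = 25 - 2 = 23)
-19426 + (-1867 - H) = -19426 + (-1867 - 1*23) = -19426 + (-1867 - 23) = -19426 - 1890 = -21316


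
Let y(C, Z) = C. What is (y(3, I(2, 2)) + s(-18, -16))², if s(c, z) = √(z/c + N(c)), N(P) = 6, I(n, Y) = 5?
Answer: (9 + √62)²/9 ≈ 31.637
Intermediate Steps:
s(c, z) = √(6 + z/c) (s(c, z) = √(z/c + 6) = √(6 + z/c))
(y(3, I(2, 2)) + s(-18, -16))² = (3 + √(6 - 16/(-18)))² = (3 + √(6 - 16*(-1/18)))² = (3 + √(6 + 8/9))² = (3 + √(62/9))² = (3 + √62/3)²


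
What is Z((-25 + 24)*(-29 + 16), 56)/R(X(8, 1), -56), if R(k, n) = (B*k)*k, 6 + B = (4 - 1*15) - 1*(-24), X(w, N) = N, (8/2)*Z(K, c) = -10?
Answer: -5/14 ≈ -0.35714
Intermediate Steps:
Z(K, c) = -5/2 (Z(K, c) = (¼)*(-10) = -5/2)
B = 7 (B = -6 + ((4 - 1*15) - 1*(-24)) = -6 + ((4 - 15) + 24) = -6 + (-11 + 24) = -6 + 13 = 7)
R(k, n) = 7*k² (R(k, n) = (7*k)*k = 7*k²)
Z((-25 + 24)*(-29 + 16), 56)/R(X(8, 1), -56) = -5/(2*(7*1²)) = -5/(2*(7*1)) = -5/2/7 = -5/2*⅐ = -5/14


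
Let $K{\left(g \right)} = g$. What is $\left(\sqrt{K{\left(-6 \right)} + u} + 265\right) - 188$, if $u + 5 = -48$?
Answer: $77 + i \sqrt{59} \approx 77.0 + 7.6811 i$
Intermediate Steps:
$u = -53$ ($u = -5 - 48 = -53$)
$\left(\sqrt{K{\left(-6 \right)} + u} + 265\right) - 188 = \left(\sqrt{-6 - 53} + 265\right) - 188 = \left(\sqrt{-59} + 265\right) - 188 = \left(i \sqrt{59} + 265\right) - 188 = \left(265 + i \sqrt{59}\right) - 188 = 77 + i \sqrt{59}$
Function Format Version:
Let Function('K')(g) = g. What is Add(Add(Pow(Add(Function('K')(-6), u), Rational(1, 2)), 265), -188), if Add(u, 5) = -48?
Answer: Add(77, Mul(I, Pow(59, Rational(1, 2)))) ≈ Add(77.000, Mul(7.6811, I))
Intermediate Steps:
u = -53 (u = Add(-5, -48) = -53)
Add(Add(Pow(Add(Function('K')(-6), u), Rational(1, 2)), 265), -188) = Add(Add(Pow(Add(-6, -53), Rational(1, 2)), 265), -188) = Add(Add(Pow(-59, Rational(1, 2)), 265), -188) = Add(Add(Mul(I, Pow(59, Rational(1, 2))), 265), -188) = Add(Add(265, Mul(I, Pow(59, Rational(1, 2)))), -188) = Add(77, Mul(I, Pow(59, Rational(1, 2))))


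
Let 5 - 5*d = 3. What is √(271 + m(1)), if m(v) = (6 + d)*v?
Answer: √6935/5 ≈ 16.655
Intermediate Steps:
d = ⅖ (d = 1 - ⅕*3 = 1 - ⅗ = ⅖ ≈ 0.40000)
m(v) = 32*v/5 (m(v) = (6 + ⅖)*v = 32*v/5)
√(271 + m(1)) = √(271 + (32/5)*1) = √(271 + 32/5) = √(1387/5) = √6935/5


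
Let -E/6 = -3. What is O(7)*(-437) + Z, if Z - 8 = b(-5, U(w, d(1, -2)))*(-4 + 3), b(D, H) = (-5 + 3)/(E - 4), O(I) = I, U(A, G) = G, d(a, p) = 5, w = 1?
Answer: -21356/7 ≈ -3050.9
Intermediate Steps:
E = 18 (E = -6*(-3) = 18)
b(D, H) = -⅐ (b(D, H) = (-5 + 3)/(18 - 4) = -2/14 = -2*1/14 = -⅐)
Z = 57/7 (Z = 8 - (-4 + 3)/7 = 8 - ⅐*(-1) = 8 + ⅐ = 57/7 ≈ 8.1429)
O(7)*(-437) + Z = 7*(-437) + 57/7 = -3059 + 57/7 = -21356/7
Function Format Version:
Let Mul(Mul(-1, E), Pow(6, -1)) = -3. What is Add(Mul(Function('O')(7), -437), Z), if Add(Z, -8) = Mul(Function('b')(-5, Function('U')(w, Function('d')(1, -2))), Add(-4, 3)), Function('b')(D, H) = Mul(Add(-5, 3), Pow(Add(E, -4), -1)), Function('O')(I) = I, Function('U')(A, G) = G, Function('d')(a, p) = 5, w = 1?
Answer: Rational(-21356, 7) ≈ -3050.9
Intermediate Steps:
E = 18 (E = Mul(-6, -3) = 18)
Function('b')(D, H) = Rational(-1, 7) (Function('b')(D, H) = Mul(Add(-5, 3), Pow(Add(18, -4), -1)) = Mul(-2, Pow(14, -1)) = Mul(-2, Rational(1, 14)) = Rational(-1, 7))
Z = Rational(57, 7) (Z = Add(8, Mul(Rational(-1, 7), Add(-4, 3))) = Add(8, Mul(Rational(-1, 7), -1)) = Add(8, Rational(1, 7)) = Rational(57, 7) ≈ 8.1429)
Add(Mul(Function('O')(7), -437), Z) = Add(Mul(7, -437), Rational(57, 7)) = Add(-3059, Rational(57, 7)) = Rational(-21356, 7)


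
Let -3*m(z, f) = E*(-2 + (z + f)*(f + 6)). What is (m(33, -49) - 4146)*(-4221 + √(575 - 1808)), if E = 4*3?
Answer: 29082690 - 20670*I*√137 ≈ 2.9083e+7 - 2.4194e+5*I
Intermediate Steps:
E = 12
m(z, f) = 8 - 4*(6 + f)*(f + z) (m(z, f) = -4*(-2 + (z + f)*(f + 6)) = -4*(-2 + (f + z)*(6 + f)) = -4*(-2 + (6 + f)*(f + z)) = -(-24 + 12*(6 + f)*(f + z))/3 = 8 - 4*(6 + f)*(f + z))
(m(33, -49) - 4146)*(-4221 + √(575 - 1808)) = ((8 - 24*(-49) - 24*33 - 4*(-49)² - 4*(-49)*33) - 4146)*(-4221 + √(575 - 1808)) = ((8 + 1176 - 792 - 4*2401 + 6468) - 4146)*(-4221 + √(-1233)) = ((8 + 1176 - 792 - 9604 + 6468) - 4146)*(-4221 + 3*I*√137) = (-2744 - 4146)*(-4221 + 3*I*√137) = -6890*(-4221 + 3*I*√137) = 29082690 - 20670*I*√137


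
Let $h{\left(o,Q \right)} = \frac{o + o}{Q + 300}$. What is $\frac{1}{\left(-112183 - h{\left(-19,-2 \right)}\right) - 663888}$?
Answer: $- \frac{149}{115634560} \approx -1.2885 \cdot 10^{-6}$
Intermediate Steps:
$h{\left(o,Q \right)} = \frac{2 o}{300 + Q}$
$\frac{1}{\left(-112183 - h{\left(-19,-2 \right)}\right) - 663888} = \frac{1}{\left(-112183 - 2 \left(-19\right) \frac{1}{300 - 2}\right) - 663888} = \frac{1}{\left(-112183 - 2 \left(-19\right) \frac{1}{298}\right) - 663888} = \frac{1}{\left(-112183 - - \frac{19}{149}\right) - 663888} = \frac{1}{\left(-112183 + \frac{19}{149}\right) - 663888} = \frac{1}{- \frac{16715248}{149} - 663888} = \frac{1}{- \frac{115634560}{149}} = - \frac{149}{115634560}$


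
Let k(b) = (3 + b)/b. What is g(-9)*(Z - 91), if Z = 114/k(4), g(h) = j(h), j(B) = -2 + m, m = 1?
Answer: 181/7 ≈ 25.857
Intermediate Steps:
j(B) = -1 (j(B) = -2 + 1 = -1)
k(b) = (3 + b)/b
g(h) = -1
Z = 456/7 (Z = 114/(((3 + 4)/4)) = 114/(((¼)*7)) = 114/(7/4) = 114*(4/7) = 456/7 ≈ 65.143)
g(-9)*(Z - 91) = -(456/7 - 91) = -1*(-181/7) = 181/7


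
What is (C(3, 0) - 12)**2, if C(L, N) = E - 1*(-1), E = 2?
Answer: 81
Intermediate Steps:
C(L, N) = 3 (C(L, N) = 2 - 1*(-1) = 2 + 1 = 3)
(C(3, 0) - 12)**2 = (3 - 12)**2 = (-9)**2 = 81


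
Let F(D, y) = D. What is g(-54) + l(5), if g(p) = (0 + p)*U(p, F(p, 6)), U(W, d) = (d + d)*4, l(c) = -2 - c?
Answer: 23321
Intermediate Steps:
U(W, d) = 8*d (U(W, d) = (2*d)*4 = 8*d)
g(p) = 8*p² (g(p) = (0 + p)*(8*p) = p*(8*p) = 8*p²)
g(-54) + l(5) = 8*(-54)² + (-2 - 1*5) = 8*2916 + (-2 - 5) = 23328 - 7 = 23321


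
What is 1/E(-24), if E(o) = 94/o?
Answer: -12/47 ≈ -0.25532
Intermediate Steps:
1/E(-24) = 1/(94/(-24)) = 1/(94*(-1/24)) = 1/(-47/12) = -12/47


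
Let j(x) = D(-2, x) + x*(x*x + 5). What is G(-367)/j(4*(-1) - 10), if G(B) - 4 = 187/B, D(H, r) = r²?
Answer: -183/137258 ≈ -0.0013333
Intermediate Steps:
G(B) = 4 + 187/B
j(x) = x² + x*(5 + x²) (j(x) = x² + x*(x*x + 5) = x² + x*(x² + 5) = x² + x*(5 + x²))
G(-367)/j(4*(-1) - 10) = (4 + 187/(-367))/(((4*(-1) - 10)*(5 + (4*(-1) - 10) + (4*(-1) - 10)²))) = (4 + 187*(-1/367))/(((-4 - 10)*(5 + (-4 - 10) + (-4 - 10)²))) = (4 - 187/367)/((-14*(5 - 14 + (-14)²))) = 1281/(367*((-14*(5 - 14 + 196)))) = 1281/(367*((-14*187))) = (1281/367)/(-2618) = (1281/367)*(-1/2618) = -183/137258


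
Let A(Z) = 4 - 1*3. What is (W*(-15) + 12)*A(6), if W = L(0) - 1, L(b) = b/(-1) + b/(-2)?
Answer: 27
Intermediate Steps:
L(b) = -3*b/2 (L(b) = b*(-1) + b*(-½) = -b - b/2 = -3*b/2)
A(Z) = 1 (A(Z) = 4 - 3 = 1)
W = -1 (W = -3/2*0 - 1 = 0 - 1 = -1)
(W*(-15) + 12)*A(6) = (-1*(-15) + 12)*1 = (15 + 12)*1 = 27*1 = 27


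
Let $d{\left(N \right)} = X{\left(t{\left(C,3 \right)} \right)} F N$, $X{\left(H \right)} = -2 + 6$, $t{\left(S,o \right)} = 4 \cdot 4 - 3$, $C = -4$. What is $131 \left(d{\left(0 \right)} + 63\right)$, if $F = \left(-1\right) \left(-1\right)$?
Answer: $8253$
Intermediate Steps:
$F = 1$
$t{\left(S,o \right)} = 13$ ($t{\left(S,o \right)} = 16 - 3 = 13$)
$X{\left(H \right)} = 4$
$d{\left(N \right)} = 4 N$ ($d{\left(N \right)} = 4 \cdot 1 N = 4 N$)
$131 \left(d{\left(0 \right)} + 63\right) = 131 \left(4 \cdot 0 + 63\right) = 131 \left(0 + 63\right) = 131 \cdot 63 = 8253$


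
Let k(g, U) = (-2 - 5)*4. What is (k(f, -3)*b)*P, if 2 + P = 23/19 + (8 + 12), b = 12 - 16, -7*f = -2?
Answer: 40880/19 ≈ 2151.6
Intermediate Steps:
f = 2/7 (f = -1/7*(-2) = 2/7 ≈ 0.28571)
k(g, U) = -28 (k(g, U) = -7*4 = -28)
b = -4
P = 365/19 (P = -2 + (23/19 + (8 + 12)) = -2 + (23*(1/19) + 20) = -2 + (23/19 + 20) = -2 + 403/19 = 365/19 ≈ 19.211)
(k(f, -3)*b)*P = -28*(-4)*(365/19) = 112*(365/19) = 40880/19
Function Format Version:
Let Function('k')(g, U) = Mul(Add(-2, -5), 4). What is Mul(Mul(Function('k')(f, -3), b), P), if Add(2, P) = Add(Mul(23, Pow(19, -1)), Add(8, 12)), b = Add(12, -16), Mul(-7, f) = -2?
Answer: Rational(40880, 19) ≈ 2151.6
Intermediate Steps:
f = Rational(2, 7) (f = Mul(Rational(-1, 7), -2) = Rational(2, 7) ≈ 0.28571)
Function('k')(g, U) = -28 (Function('k')(g, U) = Mul(-7, 4) = -28)
b = -4
P = Rational(365, 19) (P = Add(-2, Add(Mul(23, Pow(19, -1)), Add(8, 12))) = Add(-2, Add(Mul(23, Rational(1, 19)), 20)) = Add(-2, Add(Rational(23, 19), 20)) = Add(-2, Rational(403, 19)) = Rational(365, 19) ≈ 19.211)
Mul(Mul(Function('k')(f, -3), b), P) = Mul(Mul(-28, -4), Rational(365, 19)) = Mul(112, Rational(365, 19)) = Rational(40880, 19)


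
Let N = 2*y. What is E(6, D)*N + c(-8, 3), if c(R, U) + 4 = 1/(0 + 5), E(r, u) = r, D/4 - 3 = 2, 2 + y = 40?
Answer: 2261/5 ≈ 452.20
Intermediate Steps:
y = 38 (y = -2 + 40 = 38)
D = 20 (D = 12 + 4*2 = 12 + 8 = 20)
c(R, U) = -19/5 (c(R, U) = -4 + 1/(0 + 5) = -4 + 1/5 = -4 + ⅕ = -19/5)
N = 76 (N = 2*38 = 76)
E(6, D)*N + c(-8, 3) = 6*76 - 19/5 = 456 - 19/5 = 2261/5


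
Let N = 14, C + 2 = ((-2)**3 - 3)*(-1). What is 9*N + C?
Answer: 135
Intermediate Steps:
C = 9 (C = -2 + ((-2)**3 - 3)*(-1) = -2 + (-8 - 3)*(-1) = -2 - 11*(-1) = -2 + 11 = 9)
9*N + C = 9*14 + 9 = 126 + 9 = 135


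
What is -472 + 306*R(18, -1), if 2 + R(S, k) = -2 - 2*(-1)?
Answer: -1084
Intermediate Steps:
R(S, k) = -2 (R(S, k) = -2 + (-2 - 2*(-1)) = -2 + (-2 + 2) = -2 + 0 = -2)
-472 + 306*R(18, -1) = -472 + 306*(-2) = -472 - 612 = -1084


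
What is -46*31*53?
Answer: -75578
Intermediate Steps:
-46*31*53 = -1426*53 = -75578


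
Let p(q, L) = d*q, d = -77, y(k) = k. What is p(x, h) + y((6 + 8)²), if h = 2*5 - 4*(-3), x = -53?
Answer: 4277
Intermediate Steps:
h = 22 (h = 10 + 12 = 22)
p(q, L) = -77*q
p(x, h) + y((6 + 8)²) = -77*(-53) + (6 + 8)² = 4081 + 14² = 4081 + 196 = 4277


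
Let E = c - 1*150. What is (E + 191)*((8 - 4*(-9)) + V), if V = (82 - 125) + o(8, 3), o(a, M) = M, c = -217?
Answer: -704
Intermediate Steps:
V = -40 (V = (82 - 125) + 3 = -43 + 3 = -40)
E = -367 (E = -217 - 1*150 = -217 - 150 = -367)
(E + 191)*((8 - 4*(-9)) + V) = (-367 + 191)*((8 - 4*(-9)) - 40) = -176*((8 + 36) - 40) = -176*(44 - 40) = -176*4 = -704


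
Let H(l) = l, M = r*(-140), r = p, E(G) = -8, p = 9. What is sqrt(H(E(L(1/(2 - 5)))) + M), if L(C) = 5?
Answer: 2*I*sqrt(317) ≈ 35.609*I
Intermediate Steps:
r = 9
M = -1260 (M = 9*(-140) = -1260)
sqrt(H(E(L(1/(2 - 5)))) + M) = sqrt(-8 - 1260) = sqrt(-1268) = 2*I*sqrt(317)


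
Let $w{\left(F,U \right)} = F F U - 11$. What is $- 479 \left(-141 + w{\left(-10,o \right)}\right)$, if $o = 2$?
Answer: $-22992$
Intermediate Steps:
$w{\left(F,U \right)} = -11 + U F^{2}$ ($w{\left(F,U \right)} = F^{2} U - 11 = U F^{2} - 11 = -11 + U F^{2}$)
$- 479 \left(-141 + w{\left(-10,o \right)}\right) = - 479 \left(-141 - \left(11 - 2 \left(-10\right)^{2}\right)\right) = - 479 \left(-141 + \left(-11 + 2 \cdot 100\right)\right) = - 479 \left(-141 + \left(-11 + 200\right)\right) = - 479 \left(-141 + 189\right) = \left(-479\right) 48 = -22992$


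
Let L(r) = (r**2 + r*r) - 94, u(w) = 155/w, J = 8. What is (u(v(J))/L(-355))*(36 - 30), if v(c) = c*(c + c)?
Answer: 465/16125184 ≈ 2.8837e-5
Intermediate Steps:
v(c) = 2*c**2 (v(c) = c*(2*c) = 2*c**2)
L(r) = -94 + 2*r**2 (L(r) = (r**2 + r**2) - 94 = 2*r**2 - 94 = -94 + 2*r**2)
(u(v(J))/L(-355))*(36 - 30) = ((155/((2*8**2)))/(-94 + 2*(-355)**2))*(36 - 30) = ((155/((2*64)))/(-94 + 2*126025))*6 = ((155/128)/(-94 + 252050))*6 = ((155*(1/128))/251956)*6 = ((155/128)*(1/251956))*6 = (155/32250368)*6 = 465/16125184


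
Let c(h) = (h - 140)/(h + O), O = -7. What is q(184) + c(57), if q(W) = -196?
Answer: -9883/50 ≈ -197.66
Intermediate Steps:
c(h) = (-140 + h)/(-7 + h) (c(h) = (h - 140)/(h - 7) = (-140 + h)/(-7 + h))
q(184) + c(57) = -196 + (-140 + 57)/(-7 + 57) = -196 - 83/50 = -9883/50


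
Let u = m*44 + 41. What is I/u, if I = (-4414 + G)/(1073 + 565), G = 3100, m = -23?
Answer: 73/88361 ≈ 0.00082616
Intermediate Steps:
I = -73/91 (I = (-4414 + 3100)/(1073 + 565) = -1314/1638 = -1314*1/1638 = -73/91 ≈ -0.80220)
u = -971 (u = -23*44 + 41 = -1012 + 41 = -971)
I/u = -73/91/(-971) = -73/91*(-1/971) = 73/88361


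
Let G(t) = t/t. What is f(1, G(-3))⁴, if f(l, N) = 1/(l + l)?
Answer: 1/16 ≈ 0.062500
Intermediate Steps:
G(t) = 1
f(l, N) = 1/(2*l)
f(1, G(-3))⁴ = ((½)/1)⁴ = ((½)*1)⁴ = (½)⁴ = 1/16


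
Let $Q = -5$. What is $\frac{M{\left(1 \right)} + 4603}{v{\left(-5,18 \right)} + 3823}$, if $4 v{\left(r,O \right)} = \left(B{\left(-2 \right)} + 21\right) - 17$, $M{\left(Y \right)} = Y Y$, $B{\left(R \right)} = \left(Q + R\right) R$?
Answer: $\frac{9208}{7655} \approx 1.2029$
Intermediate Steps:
$B{\left(R \right)} = R \left(-5 + R\right)$ ($B{\left(R \right)} = \left(-5 + R\right) R = R \left(-5 + R\right)$)
$M{\left(Y \right)} = Y^{2}$
$v{\left(r,O \right)} = \frac{9}{2}$ ($v{\left(r,O \right)} = \frac{\left(- 2 \left(-5 - 2\right) + 21\right) - 17}{4} = \frac{\left(\left(-2\right) \left(-7\right) + 21\right) - 17}{4} = \frac{\left(14 + 21\right) - 17}{4} = \frac{35 - 17}{4} = \frac{1}{4} \cdot 18 = \frac{9}{2}$)
$\frac{M{\left(1 \right)} + 4603}{v{\left(-5,18 \right)} + 3823} = \frac{1^{2} + 4603}{\frac{9}{2} + 3823} = \frac{1 + 4603}{\frac{7655}{2}} = 4604 \cdot \frac{2}{7655} = \frac{9208}{7655}$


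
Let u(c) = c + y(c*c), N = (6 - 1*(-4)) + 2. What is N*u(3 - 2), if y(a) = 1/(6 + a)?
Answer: 96/7 ≈ 13.714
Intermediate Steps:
N = 12 (N = (6 + 4) + 2 = 10 + 2 = 12)
u(c) = c + 1/(6 + c²) (u(c) = c + 1/(6 + c*c) = c + 1/(6 + c²))
N*u(3 - 2) = 12*((3 - 2) + 1/(6 + (3 - 2)²)) = 12*(1 + 1/(6 + 1²)) = 12*(1 + 1/(6 + 1)) = 12*(1 + 1/7) = 12*(1 + ⅐) = 12*(8/7) = 96/7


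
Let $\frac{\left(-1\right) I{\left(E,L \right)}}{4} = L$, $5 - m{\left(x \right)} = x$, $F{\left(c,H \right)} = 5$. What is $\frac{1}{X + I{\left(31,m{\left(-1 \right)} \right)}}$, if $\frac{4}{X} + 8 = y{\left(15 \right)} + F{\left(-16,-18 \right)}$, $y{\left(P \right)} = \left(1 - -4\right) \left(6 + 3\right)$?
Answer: $- \frac{21}{502} \approx -0.041833$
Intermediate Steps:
$m{\left(x \right)} = 5 - x$
$I{\left(E,L \right)} = - 4 L$
$y{\left(P \right)} = 45$ ($y{\left(P \right)} = \left(1 + 4\right) 9 = 5 \cdot 9 = 45$)
$X = \frac{2}{21}$ ($X = \frac{4}{-8 + \left(45 + 5\right)} = \frac{4}{-8 + 50} = \frac{4}{42} = 4 \cdot \frac{1}{42} = \frac{2}{21} \approx 0.095238$)
$\frac{1}{X + I{\left(31,m{\left(-1 \right)} \right)}} = \frac{1}{\frac{2}{21} - 4 \left(5 - -1\right)} = \frac{1}{\frac{2}{21} - 4 \left(5 + 1\right)} = \frac{1}{\frac{2}{21} - 24} = \frac{1}{- \frac{502}{21}} = - \frac{21}{502}$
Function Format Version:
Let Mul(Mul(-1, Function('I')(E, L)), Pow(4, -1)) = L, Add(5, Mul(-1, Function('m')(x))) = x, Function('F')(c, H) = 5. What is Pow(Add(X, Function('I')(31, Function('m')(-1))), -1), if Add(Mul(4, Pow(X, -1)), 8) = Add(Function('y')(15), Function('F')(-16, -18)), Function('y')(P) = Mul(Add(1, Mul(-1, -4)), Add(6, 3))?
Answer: Rational(-21, 502) ≈ -0.041833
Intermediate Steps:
Function('m')(x) = Add(5, Mul(-1, x))
Function('I')(E, L) = Mul(-4, L)
Function('y')(P) = 45 (Function('y')(P) = Mul(Add(1, 4), 9) = Mul(5, 9) = 45)
X = Rational(2, 21) (X = Mul(4, Pow(Add(-8, Add(45, 5)), -1)) = Mul(4, Pow(Add(-8, 50), -1)) = Mul(4, Pow(42, -1)) = Mul(4, Rational(1, 42)) = Rational(2, 21) ≈ 0.095238)
Pow(Add(X, Function('I')(31, Function('m')(-1))), -1) = Pow(Add(Rational(2, 21), Mul(-4, Add(5, Mul(-1, -1)))), -1) = Pow(Add(Rational(2, 21), Mul(-4, Add(5, 1))), -1) = Pow(Add(Rational(2, 21), Mul(-4, 6)), -1) = Pow(Add(Rational(2, 21), -24), -1) = Pow(Rational(-502, 21), -1) = Rational(-21, 502)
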